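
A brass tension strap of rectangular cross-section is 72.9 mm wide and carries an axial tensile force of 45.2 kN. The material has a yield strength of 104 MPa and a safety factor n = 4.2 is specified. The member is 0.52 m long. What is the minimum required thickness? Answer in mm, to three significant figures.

t = 25.0 mm

σ_allow = 104/4.2 = 24.76 MPa.
Required area A = F/σ_allow = 45200/24.76 = 1825 mm².
t = A/w = 1825/72.9 = 25.04 mm.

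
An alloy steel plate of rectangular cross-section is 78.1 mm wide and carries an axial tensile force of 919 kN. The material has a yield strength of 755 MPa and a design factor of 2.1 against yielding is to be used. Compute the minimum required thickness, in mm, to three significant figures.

σ_allow = 755/2.1 = 359.5 MPa.
Required area A = F/σ_allow = 919000/359.5 = 2556 mm².
t = A/w = 2556/78.1 = 32.73 mm.

t = 32.7 mm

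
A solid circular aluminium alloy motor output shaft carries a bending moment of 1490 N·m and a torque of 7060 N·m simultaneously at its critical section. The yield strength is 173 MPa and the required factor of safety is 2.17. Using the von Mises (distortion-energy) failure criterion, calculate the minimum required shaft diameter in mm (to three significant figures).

σ_allow = σ_y/n = 173/2.17 = 79.72 MPa.
For a solid shaft σ_b = 32M/(πd³) and τ = 16T/(πd³), so the von Mises stress is σ' = (16/πd³)·√(4M²+3T²).
√(4M²+3T²) = √(4×(1.490×10^6)² + 3×(7.060×10^6)²) = 1.259×10^7 N·mm.
d³ = 16×1.259×10^7/(π×79.72) = 804000 mm³.
d = 92.99 mm.

d = 93.0 mm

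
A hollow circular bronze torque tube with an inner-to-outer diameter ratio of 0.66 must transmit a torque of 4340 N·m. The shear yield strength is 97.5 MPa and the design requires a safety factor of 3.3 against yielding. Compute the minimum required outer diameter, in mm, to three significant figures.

τ_allow = 97.5/3.3 = 29.55 MPa.
For a hollow shaft τ = 16T/[πd_o³(1−k⁴)] with k = 0.66, so 1−k⁴ = 0.8103.
d_o³ = 16T/[π τ_allow (1−k⁴)] = 16×4340000/(π×29.55×0.8103) = 923300 mm³.
d_o = 97.38 mm.

d_o = 97.4 mm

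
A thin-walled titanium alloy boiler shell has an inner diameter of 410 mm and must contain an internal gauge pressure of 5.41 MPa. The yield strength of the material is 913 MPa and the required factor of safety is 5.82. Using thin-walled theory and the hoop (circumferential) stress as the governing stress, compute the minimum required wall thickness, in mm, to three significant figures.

t = 7.07 mm

σ_allow = 913/5.82 = 156.9 MPa.
Hoop stress σ_h = pD/(2t), so t = pD/(2σ_allow) = 5.41×410/(2×156.9) = 7.070 mm.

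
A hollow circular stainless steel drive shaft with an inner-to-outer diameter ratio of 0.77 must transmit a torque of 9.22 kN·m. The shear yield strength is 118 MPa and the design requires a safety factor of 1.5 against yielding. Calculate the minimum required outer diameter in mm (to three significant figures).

τ_allow = 118/1.5 = 78.67 MPa.
For a hollow shaft τ = 16T/[πd_o³(1−k⁴)] with k = 0.77, so 1−k⁴ = 0.6485.
d_o³ = 16T/[π τ_allow (1−k⁴)] = 16×9220000/(π×78.67×0.6485) = 920500 mm³.
d_o = 97.28 mm.

d_o = 97.3 mm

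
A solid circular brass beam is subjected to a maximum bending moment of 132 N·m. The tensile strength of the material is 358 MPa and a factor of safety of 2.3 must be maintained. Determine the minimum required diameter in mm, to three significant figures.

d = 20.5 mm

σ_allow = 358/2.3 = 155.7 MPa.
For a solid circular section σ = 32M/(πd³), so d³ = 32M/(π σ_allow) = 32×132000/(π×155.7) = 8638 mm³.
d = 20.52 mm.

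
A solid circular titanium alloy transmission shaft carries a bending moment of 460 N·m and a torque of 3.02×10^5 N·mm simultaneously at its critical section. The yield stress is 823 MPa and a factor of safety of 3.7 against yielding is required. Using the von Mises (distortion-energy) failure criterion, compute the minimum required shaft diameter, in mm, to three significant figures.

d = 28.9 mm

σ_allow = σ_y/n = 823/3.7 = 222.4 MPa.
For a solid shaft σ_b = 32M/(πd³) and τ = 16T/(πd³), so the von Mises stress is σ' = (16/πd³)·√(4M²+3T²).
√(4M²+3T²) = √(4×(460000)² + 3×(302000)²) = 1.058×10^6 N·mm.
d³ = 16×1.058×10^6/(π×222.4) = 24230 mm³.
d = 28.94 mm.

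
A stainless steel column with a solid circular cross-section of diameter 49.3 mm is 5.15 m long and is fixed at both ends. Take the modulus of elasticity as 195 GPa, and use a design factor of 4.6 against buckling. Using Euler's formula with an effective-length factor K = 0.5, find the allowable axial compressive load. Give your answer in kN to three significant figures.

P_allow = 18.3 kN

I = πd⁴/64 = π×49.3⁴/64 = 290000 mm⁴.
Effective length L_e = KL = 0.5×5.15 m = 2575 mm.
Euler critical load P_cr = π²EI/L_e² = π²×195000×290000/2575² = 84170 N.
P_allow = P_cr/n = 84170/4.6 = 18300 N.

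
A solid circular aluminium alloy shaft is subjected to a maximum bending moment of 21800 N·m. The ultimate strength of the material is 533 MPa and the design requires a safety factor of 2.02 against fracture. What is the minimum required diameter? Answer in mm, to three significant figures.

σ_allow = 533/2.02 = 263.9 MPa.
For a solid circular section σ = 32M/(πd³), so d³ = 32M/(π σ_allow) = 32×2.1800×10^7/(π×263.9) = 841600 mm³.
d = 94.41 mm.

d = 94.4 mm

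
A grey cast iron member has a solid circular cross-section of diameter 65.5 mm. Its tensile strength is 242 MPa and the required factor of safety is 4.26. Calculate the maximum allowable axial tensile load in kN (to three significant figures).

F_allow = 191 kN

σ_allow = 242/4.26 = 56.81 MPa.
A = πd²/4 = π×65.5²/4 = 3370 mm².
F_allow = σ_allow × A = 56.81×3370 = 191400 N.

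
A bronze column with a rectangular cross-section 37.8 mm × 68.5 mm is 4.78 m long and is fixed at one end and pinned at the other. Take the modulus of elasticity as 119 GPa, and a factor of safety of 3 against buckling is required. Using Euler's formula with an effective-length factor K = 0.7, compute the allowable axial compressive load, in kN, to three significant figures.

P_allow = 10.8 kN

Buckling occurs about the weak axis: I_min = h·b³/12 = 68.5×37.8³/12 = 308300 mm⁴ (b = 37.8 mm is the smaller dimension).
Effective length L_e = KL = 0.7×4.78 m = 3346 mm.
Euler critical load P_cr = π²EI/L_e² = π²×119000×308300/3346² = 32340 N.
P_allow = P_cr/n = 32340/3 = 10780 N.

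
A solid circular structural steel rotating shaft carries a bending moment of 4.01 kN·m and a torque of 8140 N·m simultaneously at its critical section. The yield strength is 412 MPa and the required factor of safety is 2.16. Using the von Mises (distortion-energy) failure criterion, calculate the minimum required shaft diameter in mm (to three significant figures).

σ_allow = σ_y/n = 412/2.16 = 190.7 MPa.
For a solid shaft σ_b = 32M/(πd³) and τ = 16T/(πd³), so the von Mises stress is σ' = (16/πd³)·√(4M²+3T²).
√(4M²+3T²) = √(4×(4.010×10^6)² + 3×(8.140×10^6)²) = 1.622×10^7 N·mm.
d³ = 16×1.622×10^7/(π×190.7) = 433100 mm³.
d = 75.66 mm.

d = 75.7 mm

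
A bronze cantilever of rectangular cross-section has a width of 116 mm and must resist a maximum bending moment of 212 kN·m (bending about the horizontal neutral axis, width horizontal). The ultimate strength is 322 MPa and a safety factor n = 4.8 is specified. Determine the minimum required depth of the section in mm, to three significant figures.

h = 404 mm

σ_allow = 322/4.8 = 67.08 MPa.
For a rectangular section σ = 6M/(bh²), so h² = 6M/(b σ_allow) = 6×2.1200×10^8/(116×67.08) = 163500 mm².
h = 404.3 mm.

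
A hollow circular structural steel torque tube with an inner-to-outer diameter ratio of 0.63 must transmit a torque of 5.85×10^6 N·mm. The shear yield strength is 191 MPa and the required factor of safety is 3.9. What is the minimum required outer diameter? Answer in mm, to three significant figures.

d_o = 89.7 mm

τ_allow = 191/3.9 = 48.97 MPa.
For a hollow shaft τ = 16T/[πd_o³(1−k⁴)] with k = 0.63, so 1−k⁴ = 0.8425.
d_o³ = 16T/[π τ_allow (1−k⁴)] = 16×5850000/(π×48.97×0.8425) = 722100 mm³.
d_o = 89.72 mm.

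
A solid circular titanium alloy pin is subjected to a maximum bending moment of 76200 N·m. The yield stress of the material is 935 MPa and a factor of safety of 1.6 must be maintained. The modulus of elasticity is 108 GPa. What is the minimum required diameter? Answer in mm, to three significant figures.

σ_allow = 935/1.6 = 584.4 MPa.
For a solid circular section σ = 32M/(πd³), so d³ = 32M/(π σ_allow) = 32×7.6200×10^7/(π×584.4) = 1.328×10^6 mm³.
d = 109.9 mm.

d = 110 mm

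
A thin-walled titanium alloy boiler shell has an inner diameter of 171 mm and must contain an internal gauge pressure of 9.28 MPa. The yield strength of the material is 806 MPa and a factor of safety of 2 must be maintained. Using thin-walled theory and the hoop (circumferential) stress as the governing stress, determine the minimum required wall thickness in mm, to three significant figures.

t = 1.97 mm

σ_allow = 806/2 = 403.0 MPa.
Hoop stress σ_h = pD/(2t), so t = pD/(2σ_allow) = 9.28×171/(2×403.0) = 1.969 mm.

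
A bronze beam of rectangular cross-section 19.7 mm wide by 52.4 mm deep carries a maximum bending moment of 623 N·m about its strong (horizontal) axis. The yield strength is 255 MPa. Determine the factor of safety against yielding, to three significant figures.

n = 3.69

Section modulus S = bh²/6 = 19.7×52.4²/6 = 9015 mm³.
σ = M/S = 623000/9015 = 69.11 MPa.
n = 255/69.11 = 3.690.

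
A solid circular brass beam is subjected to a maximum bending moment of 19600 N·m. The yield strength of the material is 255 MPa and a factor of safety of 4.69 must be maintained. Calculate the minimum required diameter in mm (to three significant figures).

d = 154 mm

σ_allow = 255/4.69 = 54.37 MPa.
For a solid circular section σ = 32M/(πd³), so d³ = 32M/(π σ_allow) = 32×1.9600×10^7/(π×54.37) = 3.672×10^6 mm³.
d = 154.3 mm.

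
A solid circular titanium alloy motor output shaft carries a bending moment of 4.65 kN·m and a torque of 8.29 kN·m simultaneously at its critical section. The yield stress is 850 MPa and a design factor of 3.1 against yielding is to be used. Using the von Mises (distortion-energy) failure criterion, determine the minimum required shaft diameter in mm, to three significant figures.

σ_allow = σ_y/n = 850/3.1 = 274.2 MPa.
For a solid shaft σ_b = 32M/(πd³) and τ = 16T/(πd³), so the von Mises stress is σ' = (16/πd³)·√(4M²+3T²).
√(4M²+3T²) = √(4×(4.650×10^6)² + 3×(8.290×10^6)²) = 1.711×10^7 N·mm.
d³ = 16×1.711×10^7/(π×274.2) = 317800 mm³.
d = 68.24 mm.

d = 68.2 mm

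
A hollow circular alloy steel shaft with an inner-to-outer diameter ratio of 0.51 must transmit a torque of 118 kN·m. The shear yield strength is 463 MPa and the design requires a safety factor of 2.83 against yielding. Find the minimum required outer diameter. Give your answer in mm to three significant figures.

τ_allow = 463/2.83 = 163.6 MPa.
For a hollow shaft τ = 16T/[πd_o³(1−k⁴)] with k = 0.51, so 1−k⁴ = 0.9323.
d_o³ = 16T/[π τ_allow (1−k⁴)] = 16×1.1800×10^8/(π×163.6×0.9323) = 3.940×10^6 mm³.
d_o = 157.9 mm.

d_o = 158 mm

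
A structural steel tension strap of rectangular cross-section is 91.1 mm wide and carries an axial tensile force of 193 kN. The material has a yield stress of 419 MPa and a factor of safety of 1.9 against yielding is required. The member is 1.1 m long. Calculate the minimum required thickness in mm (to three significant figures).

t = 9.61 mm

σ_allow = 419/1.9 = 220.5 MPa.
Required area A = F/σ_allow = 193000/220.5 = 875.2 mm².
t = A/w = 875.2/91.1 = 9.607 mm.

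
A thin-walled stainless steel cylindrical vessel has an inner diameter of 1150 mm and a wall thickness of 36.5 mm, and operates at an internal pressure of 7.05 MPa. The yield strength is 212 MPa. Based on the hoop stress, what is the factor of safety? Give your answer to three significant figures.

n = 1.91

σ_h = pD/(2t) = 7.05×1150/(2×36.5) = 111.1 MPa.
n = 212/111.1 = 1.909.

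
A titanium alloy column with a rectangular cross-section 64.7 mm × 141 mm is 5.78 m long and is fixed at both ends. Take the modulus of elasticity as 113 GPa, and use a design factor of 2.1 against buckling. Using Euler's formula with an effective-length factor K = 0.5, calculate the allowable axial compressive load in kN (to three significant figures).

P_allow = 202 kN

Buckling occurs about the weak axis: I_min = h·b³/12 = 141×64.7³/12 = 3.182×10^6 mm⁴ (b = 64.7 mm is the smaller dimension).
Effective length L_e = KL = 0.5×5.78 m = 2890 mm.
Euler critical load P_cr = π²EI/L_e² = π²×113000×3.182×10^6/2890² = 424900 N.
P_allow = P_cr/n = 424900/2.1 = 202400 N.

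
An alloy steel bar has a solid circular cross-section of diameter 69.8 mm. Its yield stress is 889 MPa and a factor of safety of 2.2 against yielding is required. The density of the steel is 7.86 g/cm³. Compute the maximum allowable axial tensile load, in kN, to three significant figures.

σ_allow = 889/2.2 = 404.1 MPa.
A = πd²/4 = π×69.8²/4 = 3826 mm².
F_allow = σ_allow × A = 404.1×3826 = 1.546×10^6 N.

F_allow = 1550 kN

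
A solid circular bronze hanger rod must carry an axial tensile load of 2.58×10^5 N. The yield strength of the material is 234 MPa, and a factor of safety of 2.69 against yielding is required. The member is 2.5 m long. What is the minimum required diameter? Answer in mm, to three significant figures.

d = 61.5 mm

Allowable stress σ_allow = 234/2.69 = 86.99 MPa.
Required area A = F/σ_allow = 258000/86.99 = 2966 mm².
A = πd²/4 → d = √(4A/π) = 61.45 mm.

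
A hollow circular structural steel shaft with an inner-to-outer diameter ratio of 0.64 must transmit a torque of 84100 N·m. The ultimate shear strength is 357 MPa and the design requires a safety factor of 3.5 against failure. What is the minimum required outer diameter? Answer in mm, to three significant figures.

d_o = 172 mm

τ_allow = 357/3.5 = 102.0 MPa.
For a hollow shaft τ = 16T/[πd_o³(1−k⁴)] with k = 0.64, so 1−k⁴ = 0.8322.
d_o³ = 16T/[π τ_allow (1−k⁴)] = 16×8.4100×10^7/(π×102.0×0.8322) = 5.046×10^6 mm³.
d_o = 171.5 mm.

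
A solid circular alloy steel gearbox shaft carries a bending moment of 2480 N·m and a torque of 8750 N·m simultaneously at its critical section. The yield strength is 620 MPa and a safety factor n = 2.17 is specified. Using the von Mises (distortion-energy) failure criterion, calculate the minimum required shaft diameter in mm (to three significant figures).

σ_allow = σ_y/n = 620/2.17 = 285.7 MPa.
For a solid shaft σ_b = 32M/(πd³) and τ = 16T/(πd³), so the von Mises stress is σ' = (16/πd³)·√(4M²+3T²).
√(4M²+3T²) = √(4×(2.480×10^6)² + 3×(8.750×10^6)²) = 1.595×10^7 N·mm.
d³ = 16×1.595×10^7/(π×285.7) = 284300 mm³.
d = 65.75 mm.

d = 65.8 mm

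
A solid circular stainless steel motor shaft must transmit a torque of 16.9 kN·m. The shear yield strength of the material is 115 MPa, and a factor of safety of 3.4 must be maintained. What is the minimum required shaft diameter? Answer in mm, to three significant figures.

Allowable shear stress τ_allow = 115/3.4 = 33.82 MPa.
For a solid shaft τ = 16T/(πd³), so d³ = 16T/(π τ_allow) = 16×1.6900×10^7/(π×33.82) = 2.545×10^6 mm³.
d = (2.545×10^6)^(1/3) = 136.5 mm.

d = 137 mm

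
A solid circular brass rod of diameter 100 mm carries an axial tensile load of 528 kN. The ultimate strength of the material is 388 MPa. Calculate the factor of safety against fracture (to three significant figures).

A = πd²/4 = 7854 mm².
σ = F/A = 528000/7854 = 67.23 MPa.
n = 388/67.23 = 5.771.

n = 5.77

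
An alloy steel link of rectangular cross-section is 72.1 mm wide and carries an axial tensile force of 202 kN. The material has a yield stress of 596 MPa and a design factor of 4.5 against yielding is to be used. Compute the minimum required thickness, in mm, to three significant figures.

σ_allow = 596/4.5 = 132.4 MPa.
Required area A = F/σ_allow = 202000/132.4 = 1525 mm².
t = A/w = 1525/72.1 = 21.15 mm.

t = 21.2 mm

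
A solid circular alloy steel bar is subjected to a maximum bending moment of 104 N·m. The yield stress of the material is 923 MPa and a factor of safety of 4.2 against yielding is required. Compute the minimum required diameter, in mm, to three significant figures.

σ_allow = 923/4.2 = 219.8 MPa.
For a solid circular section σ = 32M/(πd³), so d³ = 32M/(π σ_allow) = 32×104000/(π×219.8) = 4820 mm³.
d = 16.89 mm.

d = 16.9 mm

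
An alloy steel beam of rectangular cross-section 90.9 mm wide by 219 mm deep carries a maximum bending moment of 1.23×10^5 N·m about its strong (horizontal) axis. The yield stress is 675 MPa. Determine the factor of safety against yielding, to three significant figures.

n = 3.99

Section modulus S = bh²/6 = 90.9×219²/6 = 726600 mm³.
σ = M/S = 1.2300×10^8/726600 = 169.3 MPa.
n = 675/169.3 = 3.987.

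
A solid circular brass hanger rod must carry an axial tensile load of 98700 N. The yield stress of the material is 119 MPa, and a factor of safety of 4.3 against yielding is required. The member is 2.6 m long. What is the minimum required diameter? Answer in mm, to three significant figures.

Allowable stress σ_allow = 119/4.3 = 27.67 MPa.
Required area A = F/σ_allow = 98700/27.67 = 3566 mm².
A = πd²/4 → d = √(4A/π) = 67.39 mm.

d = 67.4 mm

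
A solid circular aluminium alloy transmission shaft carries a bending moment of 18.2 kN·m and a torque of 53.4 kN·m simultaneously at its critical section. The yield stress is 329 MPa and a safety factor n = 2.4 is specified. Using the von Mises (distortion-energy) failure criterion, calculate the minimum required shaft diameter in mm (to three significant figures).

d = 155 mm

σ_allow = σ_y/n = 329/2.4 = 137.1 MPa.
For a solid shaft σ_b = 32M/(πd³) and τ = 16T/(πd³), so the von Mises stress is σ' = (16/πd³)·√(4M²+3T²).
√(4M²+3T²) = √(4×(1.820×10^7)² + 3×(5.340×10^7)²) = 9.940×10^7 N·mm.
d³ = 16×9.940×10^7/(π×137.1) = 3.693×10^6 mm³.
d = 154.6 mm.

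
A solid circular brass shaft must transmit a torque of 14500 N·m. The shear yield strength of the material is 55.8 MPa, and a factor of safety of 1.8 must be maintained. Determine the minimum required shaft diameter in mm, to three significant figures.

Allowable shear stress τ_allow = 55.8/1.8 = 31.00 MPa.
For a solid shaft τ = 16T/(πd³), so d³ = 16T/(π τ_allow) = 16×1.4500×10^7/(π×31.00) = 2.382×10^6 mm³.
d = (2.382×10^6)^(1/3) = 133.6 mm.

d = 134 mm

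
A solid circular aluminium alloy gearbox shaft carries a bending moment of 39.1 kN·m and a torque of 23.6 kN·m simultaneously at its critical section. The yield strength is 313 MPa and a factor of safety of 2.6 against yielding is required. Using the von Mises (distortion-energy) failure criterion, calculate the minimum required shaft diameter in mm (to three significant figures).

d = 155 mm

σ_allow = σ_y/n = 313/2.6 = 120.4 MPa.
For a solid shaft σ_b = 32M/(πd³) and τ = 16T/(πd³), so the von Mises stress is σ' = (16/πd³)·√(4M²+3T²).
√(4M²+3T²) = √(4×(3.910×10^7)² + 3×(2.360×10^7)²) = 8.824×10^7 N·mm.
d³ = 16×8.824×10^7/(π×120.4) = 3.733×10^6 mm³.
d = 155.1 mm.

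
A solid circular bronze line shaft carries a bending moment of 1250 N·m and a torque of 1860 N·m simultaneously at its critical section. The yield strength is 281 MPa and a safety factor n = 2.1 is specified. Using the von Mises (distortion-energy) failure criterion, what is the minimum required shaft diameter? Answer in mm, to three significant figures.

d = 53.7 mm

σ_allow = σ_y/n = 281/2.1 = 133.8 MPa.
For a solid shaft σ_b = 32M/(πd³) and τ = 16T/(πd³), so the von Mises stress is σ' = (16/πd³)·√(4M²+3T²).
√(4M²+3T²) = √(4×(1.250×10^6)² + 3×(1.860×10^6)²) = 4.078×10^6 N·mm.
d³ = 16×4.078×10^6/(π×133.8) = 155200 mm³.
d = 53.74 mm.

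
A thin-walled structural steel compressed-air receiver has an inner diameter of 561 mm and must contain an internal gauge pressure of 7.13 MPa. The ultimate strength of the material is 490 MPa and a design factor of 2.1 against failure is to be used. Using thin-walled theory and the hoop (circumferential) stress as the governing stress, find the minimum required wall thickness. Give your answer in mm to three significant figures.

σ_allow = 490/2.1 = 233.3 MPa.
Hoop stress σ_h = pD/(2t), so t = pD/(2σ_allow) = 7.13×561/(2×233.3) = 8.571 mm.

t = 8.57 mm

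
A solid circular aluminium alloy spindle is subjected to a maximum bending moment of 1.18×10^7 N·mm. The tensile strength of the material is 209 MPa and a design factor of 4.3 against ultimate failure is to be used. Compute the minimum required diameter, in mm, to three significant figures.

σ_allow = 209/4.3 = 48.60 MPa.
For a solid circular section σ = 32M/(πd³), so d³ = 32M/(π σ_allow) = 32×1.1800×10^7/(π×48.60) = 2.473×10^6 mm³.
d = 135.2 mm.

d = 135 mm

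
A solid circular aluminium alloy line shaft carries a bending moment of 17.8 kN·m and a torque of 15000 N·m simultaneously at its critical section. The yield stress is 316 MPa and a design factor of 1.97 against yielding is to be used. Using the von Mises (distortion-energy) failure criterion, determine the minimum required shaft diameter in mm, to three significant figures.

σ_allow = σ_y/n = 316/1.97 = 160.4 MPa.
For a solid shaft σ_b = 32M/(πd³) and τ = 16T/(πd³), so the von Mises stress is σ' = (16/πd³)·√(4M²+3T²).
√(4M²+3T²) = √(4×(1.780×10^7)² + 3×(1.500×10^7)²) = 4.407×10^7 N·mm.
d³ = 16×4.407×10^7/(π×160.4) = 1.399×10^6 mm³.
d = 111.9 mm.

d = 112 mm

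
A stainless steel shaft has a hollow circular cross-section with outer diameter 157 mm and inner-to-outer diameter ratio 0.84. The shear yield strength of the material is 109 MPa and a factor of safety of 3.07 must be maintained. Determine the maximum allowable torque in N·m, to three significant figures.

T_allow = 13500 N·m

τ_allow = 109/3.07 = 35.50 MPa.
For a hollow shaft T_allow = τ_allow·πd_o³(1−k⁴)/16 with 1−k⁴ = 0.5021, so πd_o³(1−k⁴)/16 = 381500 mm³.
T_allow = 35.50×381500 = 1.355×10^7 N·mm = 13550 N·m.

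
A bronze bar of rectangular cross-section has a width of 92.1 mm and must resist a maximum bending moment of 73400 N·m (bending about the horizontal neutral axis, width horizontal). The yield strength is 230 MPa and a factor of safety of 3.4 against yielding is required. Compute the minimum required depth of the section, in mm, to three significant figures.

h = 266 mm

σ_allow = 230/3.4 = 67.65 MPa.
For a rectangular section σ = 6M/(bh²), so h² = 6M/(b σ_allow) = 6×7.3400×10^7/(92.1×67.65) = 70690 mm².
h = 265.9 mm.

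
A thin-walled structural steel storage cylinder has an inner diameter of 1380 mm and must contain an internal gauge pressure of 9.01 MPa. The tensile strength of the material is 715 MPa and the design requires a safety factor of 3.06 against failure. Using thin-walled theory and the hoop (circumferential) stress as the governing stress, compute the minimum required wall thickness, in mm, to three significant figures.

t = 26.6 mm

σ_allow = 715/3.06 = 233.7 MPa.
Hoop stress σ_h = pD/(2t), so t = pD/(2σ_allow) = 9.01×1380/(2×233.7) = 26.61 mm.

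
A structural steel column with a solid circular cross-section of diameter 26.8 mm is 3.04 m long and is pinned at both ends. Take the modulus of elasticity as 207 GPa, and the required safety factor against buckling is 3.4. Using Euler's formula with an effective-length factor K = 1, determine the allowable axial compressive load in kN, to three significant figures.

I = πd⁴/64 = π×26.8⁴/64 = 25320 mm⁴.
Effective length L_e = KL = 1×3.04 m = 3040 mm.
Euler critical load P_cr = π²EI/L_e² = π²×207000×25320/3040² = 5598 N.
P_allow = P_cr/n = 5598/3.4 = 1646 N.

P_allow = 1.65 kN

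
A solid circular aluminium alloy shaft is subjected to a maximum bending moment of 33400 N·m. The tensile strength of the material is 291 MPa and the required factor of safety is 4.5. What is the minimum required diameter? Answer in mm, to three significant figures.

σ_allow = 291/4.5 = 64.67 MPa.
For a solid circular section σ = 32M/(πd³), so d³ = 32M/(π σ_allow) = 32×3.3400×10^7/(π×64.67) = 5.261×10^6 mm³.
d = 173.9 mm.

d = 174 mm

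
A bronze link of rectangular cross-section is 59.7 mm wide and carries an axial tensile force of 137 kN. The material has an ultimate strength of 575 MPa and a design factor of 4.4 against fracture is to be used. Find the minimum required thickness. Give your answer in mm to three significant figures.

t = 17.6 mm

σ_allow = 575/4.4 = 130.7 MPa.
Required area A = F/σ_allow = 137000/130.7 = 1048 mm².
t = A/w = 1048/59.7 = 17.56 mm.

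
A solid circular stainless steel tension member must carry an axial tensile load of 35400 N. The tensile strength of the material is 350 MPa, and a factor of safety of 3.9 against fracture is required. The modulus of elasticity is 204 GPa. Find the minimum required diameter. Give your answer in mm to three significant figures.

Allowable stress σ_allow = 350/3.9 = 89.74 MPa.
Required area A = F/σ_allow = 35400/89.74 = 394.5 mm².
A = πd²/4 → d = √(4A/π) = 22.41 mm.

d = 22.4 mm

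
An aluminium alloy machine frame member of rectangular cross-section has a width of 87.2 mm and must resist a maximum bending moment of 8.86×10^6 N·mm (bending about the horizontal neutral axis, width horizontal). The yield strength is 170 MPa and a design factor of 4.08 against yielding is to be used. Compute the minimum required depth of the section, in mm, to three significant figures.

σ_allow = 170/4.08 = 41.67 MPa.
For a rectangular section σ = 6M/(bh²), so h² = 6M/(b σ_allow) = 6×8860000/(87.2×41.67) = 14630 mm².
h = 121.0 mm.

h = 121 mm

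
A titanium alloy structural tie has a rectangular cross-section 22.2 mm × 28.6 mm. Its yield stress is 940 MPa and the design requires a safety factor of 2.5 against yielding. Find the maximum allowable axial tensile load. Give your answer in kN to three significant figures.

σ_allow = 940/2.5 = 376.0 MPa.
A = 22.2×28.6 = 634.9 mm².
F_allow = σ_allow × A = 376.0×634.9 = 238700 N.

F_allow = 239 kN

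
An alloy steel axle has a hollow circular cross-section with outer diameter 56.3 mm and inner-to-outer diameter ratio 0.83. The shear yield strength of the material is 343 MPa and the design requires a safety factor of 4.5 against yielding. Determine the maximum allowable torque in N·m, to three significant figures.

T_allow = 1400 N·m

τ_allow = 343/4.5 = 76.22 MPa.
For a hollow shaft T_allow = τ_allow·πd_o³(1−k⁴)/16 with 1−k⁴ = 0.5254, so πd_o³(1−k⁴)/16 = 18410 mm³.
T_allow = 76.22×18410 = 1.403×10^6 N·mm = 1403 N·m.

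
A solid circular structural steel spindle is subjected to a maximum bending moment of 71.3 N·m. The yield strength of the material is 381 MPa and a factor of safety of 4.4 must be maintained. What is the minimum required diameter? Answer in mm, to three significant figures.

d = 20.3 mm

σ_allow = 381/4.4 = 86.59 MPa.
For a solid circular section σ = 32M/(πd³), so d³ = 32M/(π σ_allow) = 32×71300/(π×86.59) = 8387 mm³.
d = 20.32 mm.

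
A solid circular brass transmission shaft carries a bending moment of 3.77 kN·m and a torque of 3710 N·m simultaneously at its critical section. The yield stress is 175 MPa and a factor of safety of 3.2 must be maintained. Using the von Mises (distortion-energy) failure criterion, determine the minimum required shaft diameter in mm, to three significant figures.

d = 97.4 mm

σ_allow = σ_y/n = 175/3.2 = 54.69 MPa.
For a solid shaft σ_b = 32M/(πd³) and τ = 16T/(πd³), so the von Mises stress is σ' = (16/πd³)·√(4M²+3T²).
√(4M²+3T²) = √(4×(3.770×10^6)² + 3×(3.710×10^6)²) = 9.907×10^6 N·mm.
d³ = 16×9.907×10^6/(π×54.69) = 922600 mm³.
d = 97.35 mm.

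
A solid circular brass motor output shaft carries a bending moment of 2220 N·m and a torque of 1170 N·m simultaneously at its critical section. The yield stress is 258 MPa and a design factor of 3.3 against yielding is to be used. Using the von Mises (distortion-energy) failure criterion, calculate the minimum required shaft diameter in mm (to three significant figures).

σ_allow = σ_y/n = 258/3.3 = 78.18 MPa.
For a solid shaft σ_b = 32M/(πd³) and τ = 16T/(πd³), so the von Mises stress is σ' = (16/πd³)·√(4M²+3T²).
√(4M²+3T²) = √(4×(2.220×10^6)² + 3×(1.170×10^6)²) = 4.881×10^6 N·mm.
d³ = 16×4.881×10^6/(π×78.18) = 317900 mm³.
d = 68.25 mm.

d = 68.3 mm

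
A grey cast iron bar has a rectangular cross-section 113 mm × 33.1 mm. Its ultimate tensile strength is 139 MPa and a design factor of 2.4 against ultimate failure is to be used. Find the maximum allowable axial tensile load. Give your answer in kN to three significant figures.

σ_allow = 139/2.4 = 57.92 MPa.
A = 113×33.1 = 3740 mm².
F_allow = σ_allow × A = 57.92×3740 = 216600 N.

F_allow = 217 kN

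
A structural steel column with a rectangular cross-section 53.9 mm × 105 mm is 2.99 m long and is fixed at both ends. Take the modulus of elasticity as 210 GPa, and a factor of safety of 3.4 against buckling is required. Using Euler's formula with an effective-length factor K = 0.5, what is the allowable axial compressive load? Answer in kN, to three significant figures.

Buckling occurs about the weak axis: I_min = h·b³/12 = 105×53.9³/12 = 1.370×10^6 mm⁴ (b = 53.9 mm is the smaller dimension).
Effective length L_e = KL = 0.5×2.99 m = 1495 mm.
Euler critical load P_cr = π²EI/L_e² = π²×210000×1.370×10^6/1495² = 1.271×10^6 N.
P_allow = P_cr/n = 1.271×10^6/3.4 = 373700 N.

P_allow = 374 kN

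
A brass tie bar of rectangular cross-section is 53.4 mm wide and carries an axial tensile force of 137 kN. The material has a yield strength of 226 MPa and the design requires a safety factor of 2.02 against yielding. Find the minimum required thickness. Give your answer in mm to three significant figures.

t = 22.9 mm

σ_allow = 226/2.02 = 111.9 MPa.
Required area A = F/σ_allow = 137000/111.9 = 1225 mm².
t = A/w = 1225/53.4 = 22.93 mm.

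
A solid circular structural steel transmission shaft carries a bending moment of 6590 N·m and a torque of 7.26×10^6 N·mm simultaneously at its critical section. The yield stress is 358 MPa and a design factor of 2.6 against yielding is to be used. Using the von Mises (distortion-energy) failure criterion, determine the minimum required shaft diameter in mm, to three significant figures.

d = 87.7 mm

σ_allow = σ_y/n = 358/2.6 = 137.7 MPa.
For a solid shaft σ_b = 32M/(πd³) and τ = 16T/(πd³), so the von Mises stress is σ' = (16/πd³)·√(4M²+3T²).
√(4M²+3T²) = √(4×(6.590×10^6)² + 3×(7.260×10^6)²) = 1.822×10^7 N·mm.
d³ = 16×1.822×10^7/(π×137.7) = 673800 mm³.
d = 87.67 mm.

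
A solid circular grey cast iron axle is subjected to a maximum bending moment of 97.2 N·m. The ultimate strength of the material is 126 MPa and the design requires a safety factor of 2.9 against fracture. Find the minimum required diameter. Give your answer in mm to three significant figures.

d = 28.4 mm

σ_allow = 126/2.9 = 43.45 MPa.
For a solid circular section σ = 32M/(πd³), so d³ = 32M/(π σ_allow) = 32×97200/(π×43.45) = 22790 mm³.
d = 28.35 mm.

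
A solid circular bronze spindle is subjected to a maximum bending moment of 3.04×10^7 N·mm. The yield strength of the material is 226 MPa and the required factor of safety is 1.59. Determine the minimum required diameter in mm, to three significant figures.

d = 130 mm

σ_allow = 226/1.59 = 142.1 MPa.
For a solid circular section σ = 32M/(πd³), so d³ = 32M/(π σ_allow) = 32×3.0400×10^7/(π×142.1) = 2.179×10^6 mm³.
d = 129.6 mm.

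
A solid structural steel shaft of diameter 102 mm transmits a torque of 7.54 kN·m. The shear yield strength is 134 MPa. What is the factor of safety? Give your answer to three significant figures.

τ = 16T/(πd³) = 16×7540000/(π×102³) = 36.19 MPa.
n = τ_limit/τ = 134/36.19 = 3.703.

n = 3.70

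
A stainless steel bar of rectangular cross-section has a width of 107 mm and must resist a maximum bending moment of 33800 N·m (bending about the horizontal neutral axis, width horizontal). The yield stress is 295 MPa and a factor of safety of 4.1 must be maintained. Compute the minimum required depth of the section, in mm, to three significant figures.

σ_allow = 295/4.1 = 71.95 MPa.
For a rectangular section σ = 6M/(bh²), so h² = 6M/(b σ_allow) = 6×3.3800×10^7/(107×71.95) = 26340 mm².
h = 162.3 mm.

h = 162 mm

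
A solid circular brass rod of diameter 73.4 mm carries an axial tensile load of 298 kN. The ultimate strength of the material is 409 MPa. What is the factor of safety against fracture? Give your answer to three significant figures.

A = πd²/4 = 4231 mm².
σ = F/A = 298000/4231 = 70.43 MPa.
n = 409/70.43 = 5.807.

n = 5.81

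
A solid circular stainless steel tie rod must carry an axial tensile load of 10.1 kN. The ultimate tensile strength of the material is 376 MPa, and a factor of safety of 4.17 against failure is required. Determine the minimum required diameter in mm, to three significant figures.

d = 11.9 mm

Allowable stress σ_allow = 376/4.17 = 90.17 MPa.
Required area A = F/σ_allow = 10100/90.17 = 112.0 mm².
A = πd²/4 → d = √(4A/π) = 11.94 mm.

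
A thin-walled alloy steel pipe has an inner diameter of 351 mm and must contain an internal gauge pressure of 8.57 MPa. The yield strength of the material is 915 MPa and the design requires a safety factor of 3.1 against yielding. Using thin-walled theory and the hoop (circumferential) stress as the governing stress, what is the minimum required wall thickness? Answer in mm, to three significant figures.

t = 5.10 mm

σ_allow = 915/3.1 = 295.2 MPa.
Hoop stress σ_h = pD/(2t), so t = pD/(2σ_allow) = 8.57×351/(2×295.2) = 5.096 mm.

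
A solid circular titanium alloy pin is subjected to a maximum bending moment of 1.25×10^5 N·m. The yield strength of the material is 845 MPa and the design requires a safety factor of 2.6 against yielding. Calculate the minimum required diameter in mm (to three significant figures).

σ_allow = 845/2.6 = 325.0 MPa.
For a solid circular section σ = 32M/(πd³), so d³ = 32M/(π σ_allow) = 32×1.2500×10^8/(π×325.0) = 3.918×10^6 mm³.
d = 157.6 mm.

d = 158 mm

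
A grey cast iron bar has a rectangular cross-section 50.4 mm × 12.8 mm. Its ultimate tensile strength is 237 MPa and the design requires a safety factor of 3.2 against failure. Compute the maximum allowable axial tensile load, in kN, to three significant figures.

F_allow = 47.8 kN

σ_allow = 237/3.2 = 74.06 MPa.
A = 50.4×12.8 = 645.1 mm².
F_allow = σ_allow × A = 74.06×645.1 = 47780 N.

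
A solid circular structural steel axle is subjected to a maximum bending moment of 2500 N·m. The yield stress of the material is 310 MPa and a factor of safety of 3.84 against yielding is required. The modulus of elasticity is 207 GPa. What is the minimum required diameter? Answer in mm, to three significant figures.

d = 68.1 mm

σ_allow = 310/3.84 = 80.73 MPa.
For a solid circular section σ = 32M/(πd³), so d³ = 32M/(π σ_allow) = 32×2500000/(π×80.73) = 315400 mm³.
d = 68.07 mm.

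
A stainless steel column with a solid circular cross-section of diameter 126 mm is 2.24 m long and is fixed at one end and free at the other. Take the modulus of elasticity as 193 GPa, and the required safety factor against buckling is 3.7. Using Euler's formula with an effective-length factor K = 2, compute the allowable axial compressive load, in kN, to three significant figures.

P_allow = 317 kN

I = πd⁴/64 = π×126⁴/64 = 1.237×10^7 mm⁴.
Effective length L_e = KL = 2×2.24 m = 4480 mm.
Euler critical load P_cr = π²EI/L_e² = π²×193000×1.237×10^7/4480² = 1.174×10^6 N.
P_allow = P_cr/n = 1.174×10^6/3.7 = 317400 N.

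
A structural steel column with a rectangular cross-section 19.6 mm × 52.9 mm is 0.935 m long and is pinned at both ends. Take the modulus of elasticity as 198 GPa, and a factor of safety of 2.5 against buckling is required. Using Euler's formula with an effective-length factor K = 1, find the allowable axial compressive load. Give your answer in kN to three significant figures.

P_allow = 29.7 kN

Buckling occurs about the weak axis: I_min = h·b³/12 = 52.9×19.6³/12 = 33190 mm⁴ (b = 19.6 mm is the smaller dimension).
Effective length L_e = KL = 1×0.935 m = 935.0 mm.
Euler critical load P_cr = π²EI/L_e² = π²×198000×33190/935.0² = 74200 N.
P_allow = P_cr/n = 74200/2.5 = 29680 N.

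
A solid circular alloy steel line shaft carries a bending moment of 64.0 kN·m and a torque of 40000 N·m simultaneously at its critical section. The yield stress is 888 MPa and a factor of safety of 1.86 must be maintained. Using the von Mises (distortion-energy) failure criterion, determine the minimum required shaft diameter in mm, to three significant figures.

d = 116 mm

σ_allow = σ_y/n = 888/1.86 = 477.4 MPa.
For a solid shaft σ_b = 32M/(πd³) and τ = 16T/(πd³), so the von Mises stress is σ' = (16/πd³)·√(4M²+3T²).
√(4M²+3T²) = √(4×(6.400×10^7)² + 3×(4.000×10^7)²) = 1.455×10^8 N·mm.
d³ = 16×1.455×10^8/(π×477.4) = 1.553×10^6 mm³.
d = 115.8 mm.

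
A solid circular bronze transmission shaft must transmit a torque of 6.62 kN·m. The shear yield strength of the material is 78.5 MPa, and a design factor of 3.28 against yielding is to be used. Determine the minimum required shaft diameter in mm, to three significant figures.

Allowable shear stress τ_allow = 78.5/3.28 = 23.93 MPa.
For a solid shaft τ = 16T/(πd³), so d³ = 16T/(π τ_allow) = 16×6620000/(π×23.93) = 1.409×10^6 mm³.
d = (1.409×10^6)^(1/3) = 112.1 mm.

d = 112 mm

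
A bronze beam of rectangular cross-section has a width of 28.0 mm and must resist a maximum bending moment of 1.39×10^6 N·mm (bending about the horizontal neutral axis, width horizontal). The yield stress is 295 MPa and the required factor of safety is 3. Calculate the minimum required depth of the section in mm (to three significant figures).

σ_allow = 295/3 = 98.33 MPa.
For a rectangular section σ = 6M/(bh²), so h² = 6M/(b σ_allow) = 6×1390000/(28.0×98.33) = 3029 mm².
h = 55.04 mm.

h = 55.0 mm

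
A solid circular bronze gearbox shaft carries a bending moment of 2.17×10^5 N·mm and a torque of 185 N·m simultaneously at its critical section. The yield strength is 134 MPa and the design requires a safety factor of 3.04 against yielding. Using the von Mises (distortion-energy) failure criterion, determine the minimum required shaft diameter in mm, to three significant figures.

d = 39.6 mm

σ_allow = σ_y/n = 134/3.04 = 44.08 MPa.
For a solid shaft σ_b = 32M/(πd³) and τ = 16T/(πd³), so the von Mises stress is σ' = (16/πd³)·√(4M²+3T²).
√(4M²+3T²) = √(4×(217000)² + 3×(185000)²) = 539500 N·mm.
d³ = 16×539500/(π×44.08) = 62330 mm³.
d = 39.65 mm.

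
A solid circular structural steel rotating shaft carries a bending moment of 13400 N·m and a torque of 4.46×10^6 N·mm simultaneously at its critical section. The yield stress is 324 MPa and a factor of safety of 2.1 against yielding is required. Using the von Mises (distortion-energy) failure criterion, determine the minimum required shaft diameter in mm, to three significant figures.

d = 97.3 mm

σ_allow = σ_y/n = 324/2.1 = 154.3 MPa.
For a solid shaft σ_b = 32M/(πd³) and τ = 16T/(πd³), so the von Mises stress is σ' = (16/πd³)·√(4M²+3T²).
√(4M²+3T²) = √(4×(1.340×10^7)² + 3×(4.460×10^6)²) = 2.789×10^7 N·mm.
d³ = 16×2.789×10^7/(π×154.3) = 920700 mm³.
d = 97.28 mm.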